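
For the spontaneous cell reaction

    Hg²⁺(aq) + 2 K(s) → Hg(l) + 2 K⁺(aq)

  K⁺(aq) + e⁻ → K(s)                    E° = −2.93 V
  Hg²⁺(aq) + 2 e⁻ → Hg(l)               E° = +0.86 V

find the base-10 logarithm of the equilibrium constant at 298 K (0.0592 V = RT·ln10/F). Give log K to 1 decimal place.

The Hg²⁺/Hg couple is reduced (cathode); E°cell = +0.86 − (−2.93) = +3.79 V with n = 2.
At equilibrium E = 0, so log K = nE°cell / 0.0592 = (2)(+3.79) / 0.0592 = 128.0.

log K = 128.0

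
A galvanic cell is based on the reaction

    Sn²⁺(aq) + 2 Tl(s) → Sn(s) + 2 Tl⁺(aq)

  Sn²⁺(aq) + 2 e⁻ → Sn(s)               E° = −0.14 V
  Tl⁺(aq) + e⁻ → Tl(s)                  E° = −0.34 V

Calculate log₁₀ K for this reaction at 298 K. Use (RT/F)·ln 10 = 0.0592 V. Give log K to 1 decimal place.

log K = 6.8

The Sn²⁺/Sn couple is reduced (cathode); E°cell = −0.14 − (−0.34) = +0.20 V with n = 2.
At equilibrium E = 0, so log K = nE°cell / 0.0592 = (2)(+0.20) / 0.0592 = 6.8.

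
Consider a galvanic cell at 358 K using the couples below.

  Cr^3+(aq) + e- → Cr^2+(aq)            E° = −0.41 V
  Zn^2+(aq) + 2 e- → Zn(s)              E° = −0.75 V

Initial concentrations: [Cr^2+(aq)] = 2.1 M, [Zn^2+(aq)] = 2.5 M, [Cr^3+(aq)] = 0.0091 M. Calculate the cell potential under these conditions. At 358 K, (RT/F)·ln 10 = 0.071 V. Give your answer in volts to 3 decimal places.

The Cr³⁺/Cr²⁺ couple has the more positive E°, so it is the cathode; Zn²⁺/Zn is the anode.
The standard potential is −0.41 − (−0.75) = +0.34 V and the balanced reaction transfers n = 2 electrons.
For the overall reaction 2 Cr^3+(aq) + Zn(s) → 2 Cr^2+(aq) + Zn^2+(aq), Q = ([Cr^2+(aq)]^2·[Zn^2+(aq)]) / [Cr^3+(aq)]^2 = 1.33×10^5, giving log Q = 5.124.
Applying E = E° − (RT ln10/nF)·log Q gives +0.34 − (0.071/2)(5.124) = +0.158 V.

+0.158 V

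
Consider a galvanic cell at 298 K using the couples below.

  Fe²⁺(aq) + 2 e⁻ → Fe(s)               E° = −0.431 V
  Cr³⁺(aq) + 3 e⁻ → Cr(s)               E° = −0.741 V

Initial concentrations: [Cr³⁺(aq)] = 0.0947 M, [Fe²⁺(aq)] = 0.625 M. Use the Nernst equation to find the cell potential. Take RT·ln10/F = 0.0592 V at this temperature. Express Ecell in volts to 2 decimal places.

The Fe²⁺/Fe couple has the more positive E°, so it is the cathode; Cr³⁺/Cr is the anode.
The standard potential is −0.431 − (−0.741) = +0.310 V and the balanced reaction transfers n = 6 electrons.
The balanced reaction is 3 Fe²⁺(aq) + 2 Cr(s) → 3 Fe(s) + 2 Cr³⁺(aq), so Q = [Cr³⁺(aq)]^2 / [Fe²⁺(aq)]^3 = 0.0367 and log Q = −1.435.
Applying E = E° − (RT ln10/nF)·log Q gives +0.310 − (0.0592/6)(−1.435) = +0.32 V.

+0.32 V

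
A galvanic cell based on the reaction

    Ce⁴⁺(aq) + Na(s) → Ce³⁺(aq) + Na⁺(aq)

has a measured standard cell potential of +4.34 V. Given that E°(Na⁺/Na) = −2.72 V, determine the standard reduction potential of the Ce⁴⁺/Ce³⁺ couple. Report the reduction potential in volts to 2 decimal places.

+1.62 V

In the reaction as written the Ce⁴⁺/Ce³⁺ couple is reduced (cathode) and Na⁺/Na is oxidized (anode), so E°cell = E°(Ce⁴⁺/Ce³⁺) − E°(Na⁺/Na).
E°(Ce⁴⁺/Ce³⁺) = E°cell + E°(anode) = +4.34 + (−2.72) = +1.62 V.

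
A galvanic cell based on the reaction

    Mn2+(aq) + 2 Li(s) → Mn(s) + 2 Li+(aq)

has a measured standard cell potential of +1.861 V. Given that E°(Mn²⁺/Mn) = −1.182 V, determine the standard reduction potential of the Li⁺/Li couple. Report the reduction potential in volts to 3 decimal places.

−3.043 V

In the reaction as written the Mn²⁺/Mn couple is reduced (cathode) and Li⁺/Li is oxidized (anode), so E°cell = E°(Mn²⁺/Mn) − E°(Li⁺/Li).
E°(Li⁺/Li) = E°(cathode) − E°cell = −1.182 − (+1.861) = −3.043 V.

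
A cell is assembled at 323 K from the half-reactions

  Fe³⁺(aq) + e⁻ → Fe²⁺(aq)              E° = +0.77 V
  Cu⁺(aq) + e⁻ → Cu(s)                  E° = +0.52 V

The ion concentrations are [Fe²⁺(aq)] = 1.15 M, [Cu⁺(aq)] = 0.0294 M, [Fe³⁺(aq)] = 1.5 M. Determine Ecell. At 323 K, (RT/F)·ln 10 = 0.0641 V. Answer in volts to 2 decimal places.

Since E°(Fe³⁺/Fe²⁺) > E°(Cu⁺/Cu), Fe³⁺/Fe²⁺ serves as the cathode.
E°cell = E°cat − E°an = +0.77 − (+0.52) = +0.25 V; n = 1.
For the overall reaction Fe³⁺(aq) + Cu(s) → Fe²⁺(aq) + Cu⁺(aq), Q = ([Fe²⁺(aq)]·[Cu⁺(aq)]) / [Fe³⁺(aq)] = 0.0225, giving log Q = −1.647.
Applying E = E° − (RT ln10/nF)·log Q gives +0.25 − (0.0641/1)(−1.647) = +0.36 V.

+0.36 V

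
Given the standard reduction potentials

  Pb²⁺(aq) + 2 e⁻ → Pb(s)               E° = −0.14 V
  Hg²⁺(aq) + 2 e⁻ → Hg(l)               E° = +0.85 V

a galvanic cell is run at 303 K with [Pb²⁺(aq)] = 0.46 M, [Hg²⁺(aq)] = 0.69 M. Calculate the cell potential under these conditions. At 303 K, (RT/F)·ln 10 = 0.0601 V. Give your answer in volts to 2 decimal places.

+1.00 V

The Hg²⁺/Hg couple has the more positive E°, so it is the cathode; Pb²⁺/Pb is the anode.
The standard potential is +0.85 − (−0.14) = +0.99 V and the balanced reaction transfers n = 2 electrons.
Balancing gives Hg²⁺(aq) + Pb(s) → Hg(l) + Pb²⁺(aq); hence Q = [Pb²⁺(aq)] / [Hg²⁺(aq)] = 0.667 (log Q = −0.176).
By the Nernst equation, E = +0.99 − (0.0601/2)·(−0.176) = +1.00 V.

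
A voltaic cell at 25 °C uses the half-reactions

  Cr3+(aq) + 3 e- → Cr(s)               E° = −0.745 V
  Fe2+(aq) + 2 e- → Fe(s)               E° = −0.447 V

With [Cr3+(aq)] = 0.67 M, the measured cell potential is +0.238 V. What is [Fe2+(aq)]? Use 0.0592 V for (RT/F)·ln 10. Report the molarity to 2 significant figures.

0.0072 M

The Fe²⁺/Fe couple has the larger reduction potential, so it is the cathode: E°cell = −0.447 − (−0.745) = +0.298 V and n = 6.
Rearranging E = E° − (0.0592/n)·log Q gives log Q = 6(+0.298 − (+0.238))/0.0592 = 6.081.
For 3 Fe2+(aq) + 2 Cr(s) → 3 Fe(s) + 2 Cr3+(aq), the reaction quotient is Q = [Cr3+(aq)]^2 / [Fe2+(aq)]^3.
Substituting the known concentrations and solving, log [Fe2+(aq)] = −2.143 and [Fe2+(aq)] = 0.0072 M.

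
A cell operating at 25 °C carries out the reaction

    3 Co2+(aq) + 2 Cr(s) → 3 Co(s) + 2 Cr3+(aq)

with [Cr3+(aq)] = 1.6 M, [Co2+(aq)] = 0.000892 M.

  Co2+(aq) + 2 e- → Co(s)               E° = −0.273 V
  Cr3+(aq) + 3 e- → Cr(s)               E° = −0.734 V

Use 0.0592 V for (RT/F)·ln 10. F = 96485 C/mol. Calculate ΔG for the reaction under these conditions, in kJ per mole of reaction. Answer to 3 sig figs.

With Co²⁺/Co reduced at the cathode, E°cell = −0.273 − (−0.734) = +0.461 V and n = 6.
Q = [Cr3+(aq)]^2 / [Co2+(aq)]^3 = 3.61×10^9, so log Q = 9.557 and E = +0.461 − (0.0592/6)(9.557) = +0.3667 V.
Then ΔG = −nFE = −6 × 96485 × +0.3667 J/mol = −212 kJ/mol.

−212 kJ/mol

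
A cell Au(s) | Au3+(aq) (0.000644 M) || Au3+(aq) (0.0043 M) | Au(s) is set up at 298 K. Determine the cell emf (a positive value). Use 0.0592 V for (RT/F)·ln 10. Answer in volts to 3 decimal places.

For a concentration cell E°cell = 0, since both electrodes use the same couple.
The compartment with the higher Au3+(aq) concentration (0.0043 M) acts as the cathode; ions are reduced there and produced at the dilute (0.000644 M) anode.
With n = 3, Ecell = −(0.0592/3)·log([dilute]/[conc]) = −(0.0592/3)·log(0.000644/0.0043) = +0.016 V.

0.016 V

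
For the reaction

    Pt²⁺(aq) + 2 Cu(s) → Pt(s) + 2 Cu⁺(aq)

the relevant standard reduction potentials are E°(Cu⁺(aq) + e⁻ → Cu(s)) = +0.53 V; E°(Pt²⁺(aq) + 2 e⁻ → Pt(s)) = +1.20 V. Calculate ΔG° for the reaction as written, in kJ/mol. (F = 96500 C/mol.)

In the reaction as written Pt²⁺(aq) is reduced, so the Pt²⁺/Pt couple is the cathode and Cu⁺/Cu is the anode.
E°cell = +1.20 − (+0.53) = +0.67 V; balancing electrons gives n = 2.
ΔG° = −nFE°cell = −(2)(96500)(+0.67) J/mol = −129 kJ/mol.

−129 kJ/mol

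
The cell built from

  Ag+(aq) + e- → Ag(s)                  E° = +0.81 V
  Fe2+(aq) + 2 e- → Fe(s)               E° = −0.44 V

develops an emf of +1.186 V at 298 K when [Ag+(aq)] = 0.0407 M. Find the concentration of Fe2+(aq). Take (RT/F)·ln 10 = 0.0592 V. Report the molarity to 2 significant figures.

The Ag⁺/Ag couple has the larger reduction potential, so it is the cathode: E°cell = +0.81 − (−0.44) = +1.25 V and n = 2.
From the Nernst equation, log Q = n(E° − E)/0.0592 = 2·(+1.25 − (+1.186))/0.0592 = 2.162.
The balanced reaction is 2 Ag+(aq) + Fe(s) → 2 Ag(s) + Fe2+(aq), so Q = [Fe2+(aq)] / [Ag+(aq)]^2.
Isolating [Fe2+(aq)] in Q = 10^{2.162} yields log [Fe2+(aq)] = −0.619, i.e. 0.24 M.

0.24 M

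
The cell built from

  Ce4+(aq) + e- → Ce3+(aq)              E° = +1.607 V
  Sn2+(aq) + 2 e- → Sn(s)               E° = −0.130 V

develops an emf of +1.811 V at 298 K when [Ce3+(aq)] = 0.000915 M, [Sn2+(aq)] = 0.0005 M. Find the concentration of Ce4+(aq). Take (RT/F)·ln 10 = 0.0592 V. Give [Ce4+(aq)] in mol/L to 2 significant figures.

0.00036 M

Ce⁴⁺/Ce³⁺ is the cathode (higher E°); E°cell = +1.607 − (−0.130) = +1.737 V with n = 2.
Rearranging E = E° − (0.0592/n)·log Q gives log Q = 2(+1.737 − (+1.811))/0.0592 = −2.500.
For 2 Ce4+(aq) + Sn(s) → 2 Ce3+(aq) + Sn2+(aq), the reaction quotient is Q = ([Ce3+(aq)]^2·[Sn2+(aq)]) / [Ce4+(aq)]^2.
Substituting the known concentrations and solving, log [Ce4+(aq)] = −3.439 and [Ce4+(aq)] = 0.00036 M.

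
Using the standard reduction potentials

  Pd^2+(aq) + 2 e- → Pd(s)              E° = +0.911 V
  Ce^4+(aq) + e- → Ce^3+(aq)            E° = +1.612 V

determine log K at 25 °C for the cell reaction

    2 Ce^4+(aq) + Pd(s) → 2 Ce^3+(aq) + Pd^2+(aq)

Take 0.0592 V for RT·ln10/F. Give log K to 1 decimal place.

The Ce⁴⁺/Ce³⁺ couple is reduced (cathode); E°cell = +1.612 − (+0.911) = +0.701 V with n = 2.
At equilibrium E = 0, so log K = nE°cell / 0.0592 = (2)(+0.701) / 0.0592 = 23.7.

log K = 23.7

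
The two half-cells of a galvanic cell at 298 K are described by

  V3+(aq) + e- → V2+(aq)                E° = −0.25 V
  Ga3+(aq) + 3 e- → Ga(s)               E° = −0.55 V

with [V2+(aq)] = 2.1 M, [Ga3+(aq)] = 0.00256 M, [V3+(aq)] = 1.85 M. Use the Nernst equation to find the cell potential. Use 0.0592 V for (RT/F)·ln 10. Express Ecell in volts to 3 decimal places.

Since E°(V³⁺/V²⁺) > E°(Ga³⁺/Ga), V³⁺/V²⁺ serves as the cathode.
The standard potential is −0.25 − (−0.55) = +0.30 V and the balanced reaction transfers n = 3 electrons.
Balancing gives 3 V3+(aq) + Ga(s) → 3 V2+(aq) + Ga3+(aq); hence Q = ([V2+(aq)]^3·[Ga3+(aq)]) / [V3+(aq)]^3 = 0.00374 (log Q = −2.427).
Applying E = E° − (RT ln10/nF)·log Q gives +0.30 − (0.0592/3)(−2.427) = +0.348 V.

+0.348 V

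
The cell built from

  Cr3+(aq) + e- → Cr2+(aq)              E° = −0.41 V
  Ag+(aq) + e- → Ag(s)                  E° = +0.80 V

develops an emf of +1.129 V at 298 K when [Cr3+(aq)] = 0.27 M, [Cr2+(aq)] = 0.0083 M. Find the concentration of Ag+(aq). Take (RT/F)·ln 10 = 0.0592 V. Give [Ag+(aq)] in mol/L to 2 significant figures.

1.4 M

Ag⁺/Ag is the cathode (higher E°); E°cell = +0.80 − (−0.41) = +1.21 V with n = 1.
Rearranging E = E° − (0.0592/n)·log Q gives log Q = 1(+1.21 − (+1.129))/0.0592 = 1.368.
Balancing electrons gives Ag+(aq) + Cr2+(aq) → Ag(s) + Cr3+(aq); thus Q = [Cr3+(aq)] / ([Ag+(aq)]·[Cr2+(aq)]).
Solving for the unknown gives log [Ag+(aq)] = 0.144, so [Ag+(aq)] ≈ 1.4 M.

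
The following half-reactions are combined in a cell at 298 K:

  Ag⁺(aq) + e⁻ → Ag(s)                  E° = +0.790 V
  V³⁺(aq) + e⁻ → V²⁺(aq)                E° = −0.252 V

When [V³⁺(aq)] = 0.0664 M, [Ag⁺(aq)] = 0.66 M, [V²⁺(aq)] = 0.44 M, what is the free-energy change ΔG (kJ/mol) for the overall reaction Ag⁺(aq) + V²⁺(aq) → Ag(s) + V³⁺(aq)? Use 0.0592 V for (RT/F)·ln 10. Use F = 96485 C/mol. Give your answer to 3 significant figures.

E°cell = +0.790 − (−0.252) = +1.042 V; the balanced reaction transfers n = 1 electron.
Q = [V³⁺(aq)] / ([Ag⁺(aq)]·[V²⁺(aq)]) = 0.229, so log Q = −0.641 and E = +1.042 − (0.0592/1)(−0.641) = +1.0799 V.
Then ΔG = −nFE = −1 × 96485 × +1.0799 J/mol = −104 kJ/mol.

−104 kJ/mol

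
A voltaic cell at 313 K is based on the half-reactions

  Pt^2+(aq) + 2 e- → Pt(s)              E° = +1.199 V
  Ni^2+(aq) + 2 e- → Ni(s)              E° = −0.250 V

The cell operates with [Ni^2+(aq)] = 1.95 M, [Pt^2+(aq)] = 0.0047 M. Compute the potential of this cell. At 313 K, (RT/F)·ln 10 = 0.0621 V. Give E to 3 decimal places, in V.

+1.368 V

Since E°(Pt²⁺/Pt) > E°(Ni²⁺/Ni), Pt²⁺/Pt serves as the cathode.
E°cell = E°cat − E°an = +1.199 − (−0.250) = +1.449 V; n = 2.
Balancing gives Pt^2+(aq) + Ni(s) → Pt(s) + Ni^2+(aq); hence Q = [Ni^2+(aq)] / [Pt^2+(aq)] = 415 (log Q = 2.618).
Applying E = E° − (RT ln10/nF)·log Q gives +1.449 − (0.0621/2)(2.618) = +1.368 V.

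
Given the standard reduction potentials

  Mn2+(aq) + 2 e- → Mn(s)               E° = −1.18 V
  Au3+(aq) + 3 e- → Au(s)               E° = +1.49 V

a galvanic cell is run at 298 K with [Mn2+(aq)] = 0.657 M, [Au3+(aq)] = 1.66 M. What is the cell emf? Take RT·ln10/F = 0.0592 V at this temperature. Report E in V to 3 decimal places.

+2.680 V

Since E°(Au³⁺/Au) > E°(Mn²⁺/Mn), Au³⁺/Au serves as the cathode.
The standard potential is +1.49 − (−1.18) = +2.67 V and the balanced reaction transfers n = 6 electrons.
For the overall reaction 2 Au3+(aq) + 3 Mn(s) → 2 Au(s) + 3 Mn2+(aq), Q = [Mn2+(aq)]^3 / [Au3+(aq)]^2 = 0.103, giving log Q = −0.988.
Applying E = E° − (RT ln10/nF)·log Q gives +2.67 − (0.0592/6)(−0.988) = +2.680 V.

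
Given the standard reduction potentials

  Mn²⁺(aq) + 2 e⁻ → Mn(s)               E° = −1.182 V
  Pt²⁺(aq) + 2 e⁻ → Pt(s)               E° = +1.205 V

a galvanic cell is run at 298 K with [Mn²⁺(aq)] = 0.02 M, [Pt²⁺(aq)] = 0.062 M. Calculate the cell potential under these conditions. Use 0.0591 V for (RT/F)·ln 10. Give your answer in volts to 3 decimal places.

+2.402 V

The Pt²⁺/Pt couple has the more positive E°, so it is the cathode; Mn²⁺/Mn is the anode.
E°cell = E°cat − E°an = +1.205 − (−1.182) = +2.387 V; n = 2.
Balancing gives Pt²⁺(aq) + Mn(s) → Pt(s) + Mn²⁺(aq); hence Q = [Mn²⁺(aq)] / [Pt²⁺(aq)] = 0.323 (log Q = −0.491).
Applying E = E° − (RT ln10/nF)·log Q gives +2.387 − (0.0591/2)(−0.491) = +2.402 V.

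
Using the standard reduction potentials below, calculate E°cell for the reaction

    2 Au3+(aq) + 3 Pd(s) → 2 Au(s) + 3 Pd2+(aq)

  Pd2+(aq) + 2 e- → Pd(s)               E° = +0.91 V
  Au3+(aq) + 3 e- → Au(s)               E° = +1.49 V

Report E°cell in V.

In the reaction as written, Au3+(aq) is reduced (cathode) and Pd2+(aq) is produced by oxidation at the anode.
E°cell = E°(cathode) − E°(anode) = +1.49 − (+0.91) = +0.58 V.
The positive value indicates the reaction is spontaneous as written.

+0.58 V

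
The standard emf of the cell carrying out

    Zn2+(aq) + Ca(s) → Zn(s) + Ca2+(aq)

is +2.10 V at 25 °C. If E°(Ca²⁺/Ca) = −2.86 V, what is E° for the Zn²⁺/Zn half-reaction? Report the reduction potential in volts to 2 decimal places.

In the reaction as written the Zn²⁺/Zn couple is reduced (cathode) and Ca²⁺/Ca is oxidized (anode), so E°cell = E°(Zn²⁺/Zn) − E°(Ca²⁺/Ca).
E°(Zn²⁺/Zn) = E°cell + E°(anode) = +2.10 + (−2.86) = −0.76 V.

−0.76 V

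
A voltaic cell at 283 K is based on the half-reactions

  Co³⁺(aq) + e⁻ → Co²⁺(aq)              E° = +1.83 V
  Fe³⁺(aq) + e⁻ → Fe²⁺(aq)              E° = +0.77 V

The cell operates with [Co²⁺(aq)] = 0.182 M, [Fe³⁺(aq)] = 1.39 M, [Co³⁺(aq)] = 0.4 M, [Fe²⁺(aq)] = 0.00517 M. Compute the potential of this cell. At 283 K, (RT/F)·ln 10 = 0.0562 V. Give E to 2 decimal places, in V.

Co³⁺/Co²⁺ is reduced (cathode, E° = +1.83 V) and Fe³⁺/Fe²⁺ is oxidized (anode).
E°cell = +1.83 − (+0.77) = +1.06 V, with n = 1 electron transferred.
The balanced reaction is Co³⁺(aq) + Fe²⁺(aq) → Co²⁺(aq) + Fe³⁺(aq), so Q = ([Co²⁺(aq)]·[Fe³⁺(aq)]) / ([Co³⁺(aq)]·[Fe²⁺(aq)]) = 122 and log Q = 2.088.
By the Nernst equation, E = +1.06 − (0.0562/1)·(2.088) = +0.94 V.

+0.94 V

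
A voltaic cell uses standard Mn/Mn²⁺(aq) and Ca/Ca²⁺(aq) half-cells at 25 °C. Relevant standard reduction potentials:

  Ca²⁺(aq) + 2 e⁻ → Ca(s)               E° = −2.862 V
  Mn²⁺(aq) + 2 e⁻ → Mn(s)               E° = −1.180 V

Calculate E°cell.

The Mn²⁺/Mn couple has the higher E°, so Mn ion is reduced (cathode) and Ca is oxidized (anode).
E°cell = E°(cathode) − E°(anode) = −1.180 − (−2.862) = +1.682 V.

+1.682 V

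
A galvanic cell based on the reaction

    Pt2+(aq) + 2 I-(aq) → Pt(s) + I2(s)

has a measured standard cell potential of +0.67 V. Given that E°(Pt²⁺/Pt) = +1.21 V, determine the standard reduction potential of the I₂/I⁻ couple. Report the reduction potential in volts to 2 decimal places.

+0.54 V

In the reaction as written the Pt²⁺/Pt couple is reduced (cathode) and I₂/I⁻ is oxidized (anode), so E°cell = E°(Pt²⁺/Pt) − E°(I₂/I⁻).
E°(I₂/I⁻) = E°(cathode) − E°cell = +1.21 − (+0.67) = +0.54 V.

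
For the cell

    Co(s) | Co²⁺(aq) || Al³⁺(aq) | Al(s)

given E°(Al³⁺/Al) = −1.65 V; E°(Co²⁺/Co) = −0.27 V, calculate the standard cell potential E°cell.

By convention the left-hand electrode in cell notation is the anode (oxidation) and the right-hand electrode is the cathode (reduction).
E°cell = E°(right) − E°(left) = −1.65 − (−0.27) = −1.38 V.
The negative sign shows that, as written, the cell would require an external voltage to drive the reaction.

−1.38 V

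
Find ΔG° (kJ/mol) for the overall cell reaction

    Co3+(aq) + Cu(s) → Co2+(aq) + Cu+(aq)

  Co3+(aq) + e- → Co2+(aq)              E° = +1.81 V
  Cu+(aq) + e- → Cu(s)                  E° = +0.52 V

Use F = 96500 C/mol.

In the reaction as written Co3+(aq) is reduced, so the Co³⁺/Co²⁺ couple is the cathode and Cu⁺/Cu is the anode.
E°cell = +1.81 − (+0.52) = +1.29 V; balancing electrons gives n = 1.
ΔG° = −nFE°cell = −(1)(96500)(+1.29) J/mol = −124 kJ/mol.

−124 kJ/mol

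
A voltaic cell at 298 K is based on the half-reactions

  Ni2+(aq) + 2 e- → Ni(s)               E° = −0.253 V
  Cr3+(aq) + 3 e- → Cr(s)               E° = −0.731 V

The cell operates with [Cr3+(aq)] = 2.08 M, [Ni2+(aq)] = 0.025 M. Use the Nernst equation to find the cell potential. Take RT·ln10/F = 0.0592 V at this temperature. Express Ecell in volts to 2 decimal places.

+0.42 V

Since E°(Ni²⁺/Ni) > E°(Cr³⁺/Cr), Ni²⁺/Ni serves as the cathode.
The standard potential is −0.253 − (−0.731) = +0.478 V and the balanced reaction transfers n = 6 electrons.
Balancing gives 3 Ni2+(aq) + 2 Cr(s) → 3 Ni(s) + 2 Cr3+(aq); hence Q = [Cr3+(aq)]^2 / [Ni2+(aq)]^3 = 2.77×10^5 (log Q = 5.442).
E = E° − (0.0592/n)·log Q = +0.478 − (0.0592/6)(5.442) = +0.42 V.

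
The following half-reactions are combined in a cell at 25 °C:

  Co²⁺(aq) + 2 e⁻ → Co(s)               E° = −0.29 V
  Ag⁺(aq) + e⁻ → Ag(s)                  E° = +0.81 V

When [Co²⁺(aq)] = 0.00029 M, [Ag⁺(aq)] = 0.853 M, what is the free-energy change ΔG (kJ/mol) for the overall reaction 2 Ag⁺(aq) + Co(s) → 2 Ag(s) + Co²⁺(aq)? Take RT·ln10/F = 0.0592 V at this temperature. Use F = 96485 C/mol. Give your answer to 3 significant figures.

The standard cell potential is +0.81 − (−0.29) = +1.10 V, with n = 2 electrons in the balanced equation.
Q = [Co²⁺(aq)] / [Ag⁺(aq)]^2 = 0.000399, so log Q = −3.400 and E = +1.10 − (0.0592/2)(−3.400) = +1.2006 V.
Then ΔG = −nFE = −2 × 96485 × +1.2006 J/mol = −232 kJ/mol.

−232 kJ/mol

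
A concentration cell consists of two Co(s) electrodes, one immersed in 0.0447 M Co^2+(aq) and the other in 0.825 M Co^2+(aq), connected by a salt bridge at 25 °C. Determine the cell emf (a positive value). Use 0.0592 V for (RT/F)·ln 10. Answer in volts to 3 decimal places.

0.037 V

For a concentration cell E°cell = 0, since both electrodes use the same couple.
The compartment with the higher Co^2+(aq) concentration (0.825 M) acts as the cathode; ions are reduced there and produced at the dilute (0.0447 M) anode.
With n = 2, Ecell = −(0.0592/2)·log([dilute]/[conc]) = −(0.0592/2)·log(0.0447/0.825) = +0.037 V.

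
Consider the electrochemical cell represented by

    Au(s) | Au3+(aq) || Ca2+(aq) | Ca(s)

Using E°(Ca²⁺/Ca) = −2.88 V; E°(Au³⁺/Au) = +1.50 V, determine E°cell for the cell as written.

By convention the left-hand electrode in cell notation is the anode (oxidation) and the right-hand electrode is the cathode (reduction).
E°cell = E°(right) − E°(left) = −2.88 − (+1.50) = −4.38 V.
The negative sign shows that, as written, the cell would require an external voltage to drive the reaction.

−4.38 V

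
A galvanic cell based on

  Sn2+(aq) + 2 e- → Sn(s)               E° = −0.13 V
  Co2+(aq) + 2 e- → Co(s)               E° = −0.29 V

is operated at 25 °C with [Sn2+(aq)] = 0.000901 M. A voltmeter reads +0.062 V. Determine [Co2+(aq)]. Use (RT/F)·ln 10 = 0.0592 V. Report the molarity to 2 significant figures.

1.8 M

The Sn²⁺/Sn couple has the larger reduction potential, so it is the cathode: E°cell = −0.13 − (−0.29) = +0.16 V and n = 2.
Since E = E° − (0.0592/n)·log Q, log Q = n(E° − E)/0.0592 = 3.311.
The balanced reaction is Sn2+(aq) + Co(s) → Sn(s) + Co2+(aq), so Q = [Co2+(aq)] / [Sn2+(aq)].
Substituting the known concentrations and solving, log [Co2+(aq)] = 0.266 and [Co2+(aq)] = 1.8 M.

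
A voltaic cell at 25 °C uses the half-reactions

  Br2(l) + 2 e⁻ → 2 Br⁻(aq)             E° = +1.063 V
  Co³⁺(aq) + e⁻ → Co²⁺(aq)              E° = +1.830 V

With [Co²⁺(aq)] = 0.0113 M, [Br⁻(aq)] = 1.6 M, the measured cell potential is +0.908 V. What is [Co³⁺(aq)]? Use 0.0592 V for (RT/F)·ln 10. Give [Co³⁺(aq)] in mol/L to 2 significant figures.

The Co³⁺/Co²⁺ couple has the larger reduction potential, so it is the cathode: E°cell = +1.830 − (+1.063) = +0.767 V and n = 2.
Since E = E° − (0.0592/n)·log Q, log Q = n(E° − E)/0.0592 = −4.764.
The balanced reaction is 2 Co³⁺(aq) + 2 Br⁻(aq) → 2 Co²⁺(aq) + Br2(l), so Q = [Co²⁺(aq)]^2 / ([Co³⁺(aq)]^2·[Br⁻(aq)]^2).
Substituting the known concentrations and solving, log [Co³⁺(aq)] = 0.231 and [Co³⁺(aq)] = 1.7 M.

1.7 M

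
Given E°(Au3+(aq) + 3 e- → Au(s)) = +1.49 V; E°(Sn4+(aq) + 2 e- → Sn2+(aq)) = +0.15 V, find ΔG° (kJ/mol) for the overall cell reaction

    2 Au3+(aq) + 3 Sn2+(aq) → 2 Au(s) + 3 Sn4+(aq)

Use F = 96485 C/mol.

In the reaction as written Au3+(aq) is reduced, so the Au³⁺/Au couple is the cathode and Sn⁴⁺/Sn²⁺ is the anode.
E°cell = +1.49 − (+0.15) = +1.34 V; balancing electrons gives n = 6.
ΔG° = −nFE°cell = −(6)(96485)(+1.34) J/mol = −776 kJ/mol.

−776 kJ/mol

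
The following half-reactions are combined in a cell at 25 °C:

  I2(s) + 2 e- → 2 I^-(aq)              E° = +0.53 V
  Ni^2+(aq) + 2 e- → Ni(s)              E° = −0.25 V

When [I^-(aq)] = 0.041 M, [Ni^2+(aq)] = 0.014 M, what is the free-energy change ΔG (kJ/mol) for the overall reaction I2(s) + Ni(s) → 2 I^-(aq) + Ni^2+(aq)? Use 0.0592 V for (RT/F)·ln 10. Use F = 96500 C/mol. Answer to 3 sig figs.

With I₂/I⁻ reduced at the cathode, E°cell = +0.53 − (−0.25) = +0.78 V and n = 2.
The reaction quotient is [I^-(aq)]^2·[Ni^2+(aq)] = 2.35×10^−5; by Nernst, E = +0.78 − (0.0592/2)(−4.628) = +0.9170 V.
Finally ΔG = −nFE = −(2)(96500 C/mol)(+0.9170 V) = −177 kJ/mol.

−177 kJ/mol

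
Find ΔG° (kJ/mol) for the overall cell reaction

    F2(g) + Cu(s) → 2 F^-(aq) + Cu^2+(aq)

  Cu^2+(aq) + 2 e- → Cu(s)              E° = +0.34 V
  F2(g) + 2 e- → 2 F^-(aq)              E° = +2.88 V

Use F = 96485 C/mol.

−490 kJ/mol

In the reaction as written F2(g) is reduced, so the F₂/F⁻ couple is the cathode and Cu²⁺/Cu is the anode.
E°cell = +2.88 − (+0.34) = +2.54 V; balancing electrons gives n = 2.
ΔG° = −nFE°cell = −(2)(96485)(+2.54) J/mol = −490 kJ/mol.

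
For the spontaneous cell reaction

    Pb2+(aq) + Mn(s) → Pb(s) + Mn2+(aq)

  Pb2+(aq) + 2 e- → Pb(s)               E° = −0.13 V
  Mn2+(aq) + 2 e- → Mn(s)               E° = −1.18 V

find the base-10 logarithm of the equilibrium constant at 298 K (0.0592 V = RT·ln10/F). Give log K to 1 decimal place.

log K = 35.5

The Pb²⁺/Pb couple is reduced (cathode); E°cell = −0.13 − (−1.18) = +1.05 V with n = 2.
At equilibrium E = 0, so log K = nE°cell / 0.0592 = (2)(+1.05) / 0.0592 = 35.5.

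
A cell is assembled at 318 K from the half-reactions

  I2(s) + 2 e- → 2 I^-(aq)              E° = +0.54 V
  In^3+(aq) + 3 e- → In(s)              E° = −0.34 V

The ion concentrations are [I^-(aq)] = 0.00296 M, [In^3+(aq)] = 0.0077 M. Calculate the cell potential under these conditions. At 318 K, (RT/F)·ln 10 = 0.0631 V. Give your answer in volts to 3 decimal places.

+1.084 V

Since E°(I₂/I⁻) > E°(In³⁺/In), I₂/I⁻ serves as the cathode.
The standard potential is +0.54 − (−0.34) = +0.88 V and the balanced reaction transfers n = 6 electrons.
For the overall reaction 3 I2(s) + 2 In(s) → 6 I^-(aq) + 2 In^3+(aq), Q = [I^-(aq)]^6·[In^3+(aq)]^2 = 3.99×10^−20, giving log Q = −19.399.
Applying E = E° − (RT ln10/nF)·log Q gives +0.88 − (0.0631/6)(−19.399) = +1.084 V.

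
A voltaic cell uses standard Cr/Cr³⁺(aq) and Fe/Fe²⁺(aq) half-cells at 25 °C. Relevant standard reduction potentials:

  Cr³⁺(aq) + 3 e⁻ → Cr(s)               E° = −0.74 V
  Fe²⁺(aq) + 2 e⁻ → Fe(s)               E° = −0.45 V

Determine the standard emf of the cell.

+0.29 V

Of the two couples in this cell, the one with the more positive reduction potential is reduced at the cathode: here that is Fe²⁺/Fe (−0.45 V); Cr³⁺/Cr (−0.74 V) is the anode.
E°cell = E°(cathode) − E°(anode) = −0.45 − (−0.74) = +0.29 V.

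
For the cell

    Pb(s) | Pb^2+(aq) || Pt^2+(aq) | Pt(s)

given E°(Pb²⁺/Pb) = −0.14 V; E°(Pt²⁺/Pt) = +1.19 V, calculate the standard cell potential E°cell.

+1.33 V

By convention the left-hand electrode in cell notation is the anode (oxidation) and the right-hand electrode is the cathode (reduction).
E°cell = E°(right) − E°(left) = +1.19 − (−0.14) = +1.33 V.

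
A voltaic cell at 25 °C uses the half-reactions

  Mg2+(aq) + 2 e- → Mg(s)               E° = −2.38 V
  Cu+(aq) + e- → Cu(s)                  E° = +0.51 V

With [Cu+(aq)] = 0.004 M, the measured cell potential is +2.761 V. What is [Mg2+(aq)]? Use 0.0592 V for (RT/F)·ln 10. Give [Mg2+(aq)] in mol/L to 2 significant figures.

Cu⁺/Cu is the cathode (higher E°); E°cell = +0.51 − (−2.38) = +2.89 V with n = 2.
Rearranging E = E° − (0.0592/n)·log Q gives log Q = 2(+2.89 − (+2.761))/0.0592 = 4.358.
The balanced reaction is 2 Cu+(aq) + Mg(s) → 2 Cu(s) + Mg2+(aq), so Q = [Mg2+(aq)] / [Cu+(aq)]^2.
Substituting the known concentrations and solving, log [Mg2+(aq)] = −0.438 and [Mg2+(aq)] = 0.36 M.

0.36 M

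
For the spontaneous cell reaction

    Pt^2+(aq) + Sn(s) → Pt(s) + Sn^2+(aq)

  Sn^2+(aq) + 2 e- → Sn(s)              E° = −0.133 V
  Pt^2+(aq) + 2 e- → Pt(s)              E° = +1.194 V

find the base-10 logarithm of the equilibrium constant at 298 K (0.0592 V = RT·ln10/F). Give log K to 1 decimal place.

The Pt²⁺/Pt couple is reduced (cathode); E°cell = +1.194 − (−0.133) = +1.327 V with n = 2.
At equilibrium E = 0, so log K = nE°cell / 0.0592 = (2)(+1.327) / 0.0592 = 44.8.

log K = 44.8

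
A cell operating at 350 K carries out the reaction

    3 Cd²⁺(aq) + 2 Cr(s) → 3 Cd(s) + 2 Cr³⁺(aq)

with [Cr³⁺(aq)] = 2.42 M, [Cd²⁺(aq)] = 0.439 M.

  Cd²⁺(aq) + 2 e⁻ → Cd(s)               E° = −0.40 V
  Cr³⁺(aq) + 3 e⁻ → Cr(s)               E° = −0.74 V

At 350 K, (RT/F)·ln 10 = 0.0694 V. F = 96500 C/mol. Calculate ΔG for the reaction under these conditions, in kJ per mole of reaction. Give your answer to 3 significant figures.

−185 kJ/mol

With Cd²⁺/Cd reduced at the cathode, E°cell = −0.40 − (−0.74) = +0.34 V and n = 6.
The reaction quotient is [Cr³⁺(aq)]^2 / [Cd²⁺(aq)]^3 = 69.2; by Nernst, E = +0.34 − (0.0694/6)(1.840) = +0.3187 V.
Then ΔG = −nFE = −6 × 96500 × +0.3187 J/mol = −185 kJ/mol.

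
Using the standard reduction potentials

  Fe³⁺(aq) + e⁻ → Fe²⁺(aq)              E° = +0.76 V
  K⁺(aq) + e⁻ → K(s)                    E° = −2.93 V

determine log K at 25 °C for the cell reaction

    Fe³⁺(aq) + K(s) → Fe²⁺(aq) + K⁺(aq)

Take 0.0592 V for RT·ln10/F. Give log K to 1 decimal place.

log K = 62.3

The Fe³⁺/Fe²⁺ couple is reduced (cathode); E°cell = +0.76 − (−2.93) = +3.69 V with n = 1.
At equilibrium E = 0, so log K = nE°cell / 0.0592 = (1)(+3.69) / 0.0592 = 62.3.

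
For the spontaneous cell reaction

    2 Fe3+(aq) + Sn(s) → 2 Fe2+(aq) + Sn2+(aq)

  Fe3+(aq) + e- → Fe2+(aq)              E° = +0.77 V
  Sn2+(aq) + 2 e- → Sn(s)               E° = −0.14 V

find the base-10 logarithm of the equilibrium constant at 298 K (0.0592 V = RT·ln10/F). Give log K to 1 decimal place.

log K = 30.7

The Fe³⁺/Fe²⁺ couple is reduced (cathode); E°cell = +0.77 − (−0.14) = +0.91 V with n = 2.
At equilibrium E = 0, so log K = nE°cell / 0.0592 = (2)(+0.91) / 0.0592 = 30.7.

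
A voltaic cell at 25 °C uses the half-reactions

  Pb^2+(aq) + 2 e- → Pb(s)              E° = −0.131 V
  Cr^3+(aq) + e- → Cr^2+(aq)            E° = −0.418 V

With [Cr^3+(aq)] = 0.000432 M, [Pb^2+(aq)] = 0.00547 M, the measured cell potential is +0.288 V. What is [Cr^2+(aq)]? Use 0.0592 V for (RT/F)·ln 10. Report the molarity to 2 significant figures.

Pb²⁺/Pb is the cathode (higher E°); E°cell = −0.131 − (−0.418) = +0.287 V with n = 2.
From the Nernst equation, log Q = n(E° − E)/0.0592 = 2·(+0.287 − (+0.288))/0.0592 = −0.034.
The balanced reaction is Pb^2+(aq) + 2 Cr^2+(aq) → Pb(s) + 2 Cr^3+(aq), so Q = [Cr^3+(aq)]^2 / ([Pb^2+(aq)]·[Cr^2+(aq)]^2).
Substituting the known concentrations and solving, log [Cr^2+(aq)] = −2.217 and [Cr^2+(aq)] = 0.0061 M.

0.0061 M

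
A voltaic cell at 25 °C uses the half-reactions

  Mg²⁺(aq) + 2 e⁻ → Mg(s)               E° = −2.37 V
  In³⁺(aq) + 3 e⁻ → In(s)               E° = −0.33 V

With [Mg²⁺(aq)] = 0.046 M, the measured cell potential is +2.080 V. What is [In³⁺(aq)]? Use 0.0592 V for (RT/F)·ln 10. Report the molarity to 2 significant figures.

With In³⁺/In at the cathode and Mg²⁺/Mg at the anode, E°cell = −0.33 − (−2.37) = +2.04 V (n = 6).
Rearranging E = E° − (0.0592/n)·log Q gives log Q = 6(+2.04 − (+2.080))/0.0592 = −4.054.
For 2 In³⁺(aq) + 3 Mg(s) → 2 In(s) + 3 Mg²⁺(aq), the reaction quotient is Q = [Mg²⁺(aq)]^3 / [In³⁺(aq)]^2.
Solving for the unknown gives log [In³⁺(aq)] = 0.021, so [In³⁺(aq)] ≈ 1.0 M.

1.0 M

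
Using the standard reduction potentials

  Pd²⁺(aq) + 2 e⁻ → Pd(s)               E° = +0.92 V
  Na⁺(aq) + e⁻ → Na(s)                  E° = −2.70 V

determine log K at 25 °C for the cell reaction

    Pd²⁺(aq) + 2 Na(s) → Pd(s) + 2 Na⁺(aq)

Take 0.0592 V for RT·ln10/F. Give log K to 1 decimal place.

The Pd²⁺/Pd couple is reduced (cathode); E°cell = +0.92 − (−2.70) = +3.62 V with n = 2.
At equilibrium E = 0, so log K = nE°cell / 0.0592 = (2)(+3.62) / 0.0592 = 122.3.

log K = 122.3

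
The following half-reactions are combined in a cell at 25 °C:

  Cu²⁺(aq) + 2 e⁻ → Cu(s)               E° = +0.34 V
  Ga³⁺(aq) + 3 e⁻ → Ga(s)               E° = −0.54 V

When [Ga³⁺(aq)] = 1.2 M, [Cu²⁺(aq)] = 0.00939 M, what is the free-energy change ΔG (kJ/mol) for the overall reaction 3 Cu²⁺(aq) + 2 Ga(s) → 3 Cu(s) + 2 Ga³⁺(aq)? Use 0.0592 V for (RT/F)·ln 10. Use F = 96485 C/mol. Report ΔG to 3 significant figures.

−474 kJ/mol

The standard cell potential is +0.34 − (−0.54) = +0.88 V, with n = 6 electrons in the balanced equation.
The reaction quotient is [Ga³⁺(aq)]^2 / [Cu²⁺(aq)]^3 = 1.74×10^6; by Nernst, E = +0.88 − (0.0592/6)(6.240) = +0.8184 V.
Then ΔG = −nFE = −6 × 96485 × +0.8184 J/mol = −474 kJ/mol.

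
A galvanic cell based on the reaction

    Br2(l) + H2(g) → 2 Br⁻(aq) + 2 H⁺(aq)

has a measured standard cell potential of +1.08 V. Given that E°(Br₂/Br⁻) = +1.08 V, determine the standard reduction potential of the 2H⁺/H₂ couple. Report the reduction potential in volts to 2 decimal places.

In the reaction as written the Br₂/Br⁻ couple is reduced (cathode) and 2H⁺/H₂ is oxidized (anode), so E°cell = E°(Br₂/Br⁻) − E°(2H⁺/H₂).
E°(2H⁺/H₂) = E°(cathode) − E°cell = +1.08 − (+1.08) = +0.00 V.

+0.00 V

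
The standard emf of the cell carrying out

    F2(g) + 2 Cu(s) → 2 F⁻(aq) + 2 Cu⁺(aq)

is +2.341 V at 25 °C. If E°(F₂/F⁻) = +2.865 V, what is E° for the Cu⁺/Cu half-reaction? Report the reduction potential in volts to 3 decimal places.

In the reaction as written the F₂/F⁻ couple is reduced (cathode) and Cu⁺/Cu is oxidized (anode), so E°cell = E°(F₂/F⁻) − E°(Cu⁺/Cu).
E°(Cu⁺/Cu) = E°(cathode) − E°cell = +2.865 − (+2.341) = +0.524 V.

+0.524 V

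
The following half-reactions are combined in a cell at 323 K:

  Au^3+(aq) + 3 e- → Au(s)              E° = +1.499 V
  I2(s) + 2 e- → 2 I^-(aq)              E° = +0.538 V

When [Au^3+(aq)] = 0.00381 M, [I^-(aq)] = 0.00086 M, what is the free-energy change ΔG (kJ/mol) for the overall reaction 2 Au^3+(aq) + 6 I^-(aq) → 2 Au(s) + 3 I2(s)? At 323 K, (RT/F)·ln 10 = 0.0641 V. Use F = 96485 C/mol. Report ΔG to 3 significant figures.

With Au³⁺/Au reduced at the cathode, E°cell = +1.499 − (+0.538) = +0.961 V and n = 6.
Q = 1 / ([Au^3+(aq)]^2·[I^-(aq)]^6) = 1.7×10^23, so log Q = 23.231 and E = +0.961 − (0.0641/6)(23.231) = +0.7128 V.
ΔG = −nFE = −(6)(96485)(+0.7128) J/mol = −413 kJ/mol.

−413 kJ/mol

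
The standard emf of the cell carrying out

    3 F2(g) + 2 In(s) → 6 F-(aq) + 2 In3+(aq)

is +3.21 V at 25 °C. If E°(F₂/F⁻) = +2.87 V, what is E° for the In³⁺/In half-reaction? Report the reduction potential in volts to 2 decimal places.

−0.34 V

In the reaction as written the F₂/F⁻ couple is reduced (cathode) and In³⁺/In is oxidized (anode), so E°cell = E°(F₂/F⁻) − E°(In³⁺/In).
E°(In³⁺/In) = E°(cathode) − E°cell = +2.87 − (+3.21) = −0.34 V.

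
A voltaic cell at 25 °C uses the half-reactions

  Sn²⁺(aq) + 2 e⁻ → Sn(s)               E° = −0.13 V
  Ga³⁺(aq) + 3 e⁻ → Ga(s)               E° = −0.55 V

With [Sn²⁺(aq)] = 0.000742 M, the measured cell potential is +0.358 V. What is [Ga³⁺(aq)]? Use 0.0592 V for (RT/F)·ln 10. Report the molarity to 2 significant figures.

Sn²⁺/Sn is the cathode (higher E°); E°cell = −0.13 − (−0.55) = +0.42 V with n = 6.
Rearranging E = E° − (0.0592/n)·log Q gives log Q = 6(+0.42 − (+0.358))/0.0592 = 6.284.
The balanced reaction is 3 Sn²⁺(aq) + 2 Ga(s) → 3 Sn(s) + 2 Ga³⁺(aq), so Q = [Ga³⁺(aq)]^2 / [Sn²⁺(aq)]^3.
Substituting the known concentrations and solving, log [Ga³⁺(aq)] = −1.552 and [Ga³⁺(aq)] = 0.028 M.

0.028 M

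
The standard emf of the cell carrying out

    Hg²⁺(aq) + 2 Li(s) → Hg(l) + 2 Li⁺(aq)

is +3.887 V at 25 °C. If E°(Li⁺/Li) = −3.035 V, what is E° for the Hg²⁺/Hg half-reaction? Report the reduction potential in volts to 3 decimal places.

In the reaction as written the Hg²⁺/Hg couple is reduced (cathode) and Li⁺/Li is oxidized (anode), so E°cell = E°(Hg²⁺/Hg) − E°(Li⁺/Li).
E°(Hg²⁺/Hg) = E°cell + E°(anode) = +3.887 + (−3.035) = +0.852 V.

+0.852 V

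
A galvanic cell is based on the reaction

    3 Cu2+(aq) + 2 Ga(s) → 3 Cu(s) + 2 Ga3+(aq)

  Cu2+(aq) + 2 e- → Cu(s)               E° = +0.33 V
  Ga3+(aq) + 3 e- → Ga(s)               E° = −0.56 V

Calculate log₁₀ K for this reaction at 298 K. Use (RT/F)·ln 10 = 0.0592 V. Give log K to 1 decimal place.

The Cu²⁺/Cu couple is reduced (cathode); E°cell = +0.33 − (−0.56) = +0.89 V with n = 6.
At equilibrium E = 0, so log K = nE°cell / 0.0592 = (6)(+0.89) / 0.0592 = 90.2.

log K = 90.2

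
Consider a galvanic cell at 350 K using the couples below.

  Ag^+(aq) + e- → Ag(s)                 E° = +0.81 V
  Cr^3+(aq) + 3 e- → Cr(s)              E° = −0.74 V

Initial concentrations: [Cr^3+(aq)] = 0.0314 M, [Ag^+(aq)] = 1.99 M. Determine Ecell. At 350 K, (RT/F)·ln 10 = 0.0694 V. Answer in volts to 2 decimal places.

The Ag⁺/Ag couple has the more positive E°, so it is the cathode; Cr³⁺/Cr is the anode.
The standard potential is +0.81 − (−0.74) = +1.55 V and the balanced reaction transfers n = 3 electrons.
The balanced reaction is 3 Ag^+(aq) + Cr(s) → 3 Ag(s) + Cr^3+(aq), so Q = [Cr^3+(aq)] / [Ag^+(aq)]^3 = 0.00398 and log Q = −2.400.
E = E° − (0.0694/n)·log Q = +1.55 − (0.0694/3)(−2.400) = +1.61 V.

+1.61 V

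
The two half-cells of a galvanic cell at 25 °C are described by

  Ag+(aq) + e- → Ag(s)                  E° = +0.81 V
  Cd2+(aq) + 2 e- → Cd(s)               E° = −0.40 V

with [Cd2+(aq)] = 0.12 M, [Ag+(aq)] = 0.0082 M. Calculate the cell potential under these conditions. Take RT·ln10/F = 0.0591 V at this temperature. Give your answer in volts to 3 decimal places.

The Ag⁺/Ag couple has the more positive E°, so it is the cathode; Cd²⁺/Cd is the anode.
E°cell = +0.81 − (−0.40) = +1.21 V, with n = 2 electrons transferred.
Balancing gives 2 Ag+(aq) + Cd(s) → 2 Ag(s) + Cd2+(aq); hence Q = [Cd2+(aq)] / [Ag+(aq)]^2 = 1.78×10^3 (log Q = 3.252).
Applying E = E° − (RT ln10/nF)·log Q gives +1.21 − (0.0591/2)(3.252) = +1.114 V.

+1.114 V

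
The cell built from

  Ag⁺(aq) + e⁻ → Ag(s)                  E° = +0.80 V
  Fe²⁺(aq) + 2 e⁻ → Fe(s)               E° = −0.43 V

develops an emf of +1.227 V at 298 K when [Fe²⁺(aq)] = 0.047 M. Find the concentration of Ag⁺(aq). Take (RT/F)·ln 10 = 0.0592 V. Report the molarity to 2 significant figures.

The Ag⁺/Ag couple has the larger reduction potential, so it is the cathode: E°cell = +0.80 − (−0.43) = +1.23 V and n = 2.
From the Nernst equation, log Q = n(E° − E)/0.0592 = 2·(+1.23 − (+1.227))/0.0592 = 0.101.
Balancing electrons gives 2 Ag⁺(aq) + Fe(s) → 2 Ag(s) + Fe²⁺(aq); thus Q = [Fe²⁺(aq)] / [Ag⁺(aq)]^2.
Isolating [Ag⁺(aq)] in Q = 10^{0.101} yields log [Ag⁺(aq)] = −0.714, i.e. 0.19 M.

0.19 M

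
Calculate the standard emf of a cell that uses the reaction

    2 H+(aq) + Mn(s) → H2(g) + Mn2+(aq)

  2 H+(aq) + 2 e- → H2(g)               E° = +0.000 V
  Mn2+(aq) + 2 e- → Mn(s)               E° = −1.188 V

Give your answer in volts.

H+(aq) gains electrons, so the 2H⁺/H₂ couple is the cathode; the Mn²⁺/Mn couple is the anode.
E°cell = E°(cathode) − E°(anode) = +0.000 − (−1.188) = +1.188 V.

+1.188 V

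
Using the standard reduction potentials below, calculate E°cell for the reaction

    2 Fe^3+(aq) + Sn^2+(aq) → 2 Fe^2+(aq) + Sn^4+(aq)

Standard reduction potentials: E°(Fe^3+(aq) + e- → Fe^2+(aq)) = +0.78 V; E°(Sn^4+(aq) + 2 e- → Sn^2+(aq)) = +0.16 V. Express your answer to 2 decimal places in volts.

+0.62 V

In the reaction as written, Fe^3+(aq) is reduced (cathode) and Sn^4+(aq) is produced by oxidation at the anode.
E°cell = E°(cathode) − E°(anode) = +0.78 − (+0.16) = +0.62 V.
The positive value indicates the reaction is spontaneous as written.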